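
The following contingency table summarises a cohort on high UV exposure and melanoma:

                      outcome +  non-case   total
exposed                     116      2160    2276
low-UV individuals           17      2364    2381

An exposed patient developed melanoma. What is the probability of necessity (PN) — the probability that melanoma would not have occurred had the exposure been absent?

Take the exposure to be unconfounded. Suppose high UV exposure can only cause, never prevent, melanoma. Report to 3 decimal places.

PN ≈ 0.860

p₁ = P(outcome | exposed) = 116/2276 = 0.050967
p₀ = P(outcome | unexposed) = 17/2381 = 0.0071399
Under exogeneity and monotonicity, PN = (p₁ − p₀) / p₁.
PN = (0.050967 − 0.0071399) / 0.050967 = 0.043827 / 0.050967 ≈ 0.8599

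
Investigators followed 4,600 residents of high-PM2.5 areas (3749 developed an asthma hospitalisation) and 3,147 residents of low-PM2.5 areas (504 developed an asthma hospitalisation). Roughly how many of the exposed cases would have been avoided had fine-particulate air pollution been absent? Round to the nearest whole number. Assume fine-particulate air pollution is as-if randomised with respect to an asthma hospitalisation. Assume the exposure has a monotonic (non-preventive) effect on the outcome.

p₁ = P(outcome | exposed) = 3749/4600 = 0.815
p₀ = P(outcome | unexposed) = 504/3147 = 0.16015
PN = (p₁ − p₀)/p₁ = (0.815 − 0.16015) / 0.815 ≈ 0.80349.
Attributable cases ≈ PN × (exposed cases) = 0.80349 × 3749 ≈ 3012.30.

about 3012 cases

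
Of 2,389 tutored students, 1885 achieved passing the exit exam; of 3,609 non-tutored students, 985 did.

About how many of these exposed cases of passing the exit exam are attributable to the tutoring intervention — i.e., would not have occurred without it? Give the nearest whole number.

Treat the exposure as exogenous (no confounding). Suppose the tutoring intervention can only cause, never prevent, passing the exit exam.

p₁ = P(outcome | exposed) = 1885/2389 = 0.78903
p₀ = P(outcome | unexposed) = 985/3609 = 0.27293
PN = (p₁ − p₀)/p₁ = (0.78903 − 0.27293) / 0.78903 ≈ 0.65410.
Attributable cases ≈ PN × (exposed cases) = 0.65410 × 1885 ≈ 1232.97.

about 1233 cases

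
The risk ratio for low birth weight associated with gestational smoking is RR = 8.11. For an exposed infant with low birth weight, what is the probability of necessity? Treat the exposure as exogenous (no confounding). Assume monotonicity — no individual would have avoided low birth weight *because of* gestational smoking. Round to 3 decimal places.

Under exogeneity and monotonicity, PN = (RR − 1) / RR = 1 − 1/RR.
PN = (8.11 − 1) / 8.11 = 7.11 / 8.11 ≈ 0.8767

PN ≈ 0.877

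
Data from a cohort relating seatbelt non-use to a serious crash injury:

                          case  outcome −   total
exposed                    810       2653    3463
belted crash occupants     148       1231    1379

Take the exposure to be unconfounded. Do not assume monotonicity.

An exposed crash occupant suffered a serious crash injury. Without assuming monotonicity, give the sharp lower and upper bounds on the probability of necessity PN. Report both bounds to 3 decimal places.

0.541 ≤ PN ≤ 1.000

p₁ = P(outcome | exposed) = 810/3463 = 0.2339
p₀ = P(outcome | unexposed) = 148/1379 = 0.10732
Under exogeneity alone the bounds on PN are max{0,(p₁−p₀)/p₁} ≤ PN ≤ min{1,(1−p₀)/p₁}.
  lower = (p₁ − p₀)/p₁ = 0.12658 / 0.2339 ≈ 0.5412
  upper = min{1, (1 − p₀)/p₁} = 0.89268 / 0.2339 ≈ 3.8165 → capped at 1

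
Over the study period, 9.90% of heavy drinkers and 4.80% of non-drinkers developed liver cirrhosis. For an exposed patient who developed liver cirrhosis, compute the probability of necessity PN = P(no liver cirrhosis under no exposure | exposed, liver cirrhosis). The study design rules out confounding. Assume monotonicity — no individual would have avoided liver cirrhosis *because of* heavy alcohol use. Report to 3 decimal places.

p₁ = 0.099, p₀ = 0.048.
Under exogeneity and monotonicity, PN = (p₁ − p₀) / p₁.
PN = (0.099 − 0.048) / 0.099 = 0.051 / 0.099 ≈ 0.5152

PN ≈ 0.515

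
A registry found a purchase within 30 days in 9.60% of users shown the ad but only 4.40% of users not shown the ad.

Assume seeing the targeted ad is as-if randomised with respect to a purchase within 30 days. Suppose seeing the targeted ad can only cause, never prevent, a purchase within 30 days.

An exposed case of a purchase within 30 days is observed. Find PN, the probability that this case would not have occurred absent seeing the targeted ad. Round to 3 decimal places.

PN ≈ 0.542

p₁ = 0.096, p₀ = 0.044.
Under exogeneity and monotonicity, PN = (p₁ − p₀) / p₁.
PN = (0.096 − 0.044) / 0.096 = 0.052 / 0.096 ≈ 0.5417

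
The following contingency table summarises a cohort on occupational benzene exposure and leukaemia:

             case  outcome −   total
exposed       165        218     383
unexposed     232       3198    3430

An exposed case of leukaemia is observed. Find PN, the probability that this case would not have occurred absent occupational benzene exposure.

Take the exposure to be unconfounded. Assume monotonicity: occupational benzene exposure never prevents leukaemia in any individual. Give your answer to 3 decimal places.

p₁ = P(outcome | exposed) = 165/383 = 0.43081
p₀ = P(outcome | unexposed) = 232/3430 = 0.067638
Under exogeneity and monotonicity, PN = (p₁ − p₀)/p₁.
PN = (0.43081 − 0.067638) / 0.43081 ≈ 0.8430

PN ≈ 0.843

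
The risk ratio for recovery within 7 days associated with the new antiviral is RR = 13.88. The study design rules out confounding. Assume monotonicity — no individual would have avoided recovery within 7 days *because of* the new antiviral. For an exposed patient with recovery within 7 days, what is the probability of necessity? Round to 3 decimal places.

PN ≈ 0.928

Under exogeneity and monotonicity, PN = (RR − 1) / RR = 1 − 1/RR.
PN = (13.88 − 1) / 13.88 = 12.88 / 13.88 ≈ 0.9280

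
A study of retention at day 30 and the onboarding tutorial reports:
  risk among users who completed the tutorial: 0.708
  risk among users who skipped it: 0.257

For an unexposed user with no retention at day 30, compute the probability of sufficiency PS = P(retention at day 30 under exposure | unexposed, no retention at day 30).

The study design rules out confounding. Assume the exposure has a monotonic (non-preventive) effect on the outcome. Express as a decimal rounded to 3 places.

Let p₁ = 0.708, p₀ = 0.257.
Under exogeneity and monotonicity, PS = (p₁ − p₀) / (1 − p₀).
PS = (0.708 − 0.257) / (1 − 0.257) = 0.451 / 0.743 ≈ 0.6070

PS ≈ 0.607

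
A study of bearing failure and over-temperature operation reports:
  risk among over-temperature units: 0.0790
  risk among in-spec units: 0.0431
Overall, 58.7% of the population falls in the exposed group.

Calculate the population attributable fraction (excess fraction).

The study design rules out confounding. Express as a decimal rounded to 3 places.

PAF ≈ 0.328

Let p₁ = 0.079, p₀ = 0.0431.
Overall risk P(Y=1) = π·p₁ + (1−π)·p₀ = 0.587×0.079 + 0.413×0.0431 = 0.064173.
Under exogeneity, PAF = [P(Y=1) − p₀] / P(Y=1).
PAF = (0.064173 − 0.0431) / 0.064173 ≈ 0.3284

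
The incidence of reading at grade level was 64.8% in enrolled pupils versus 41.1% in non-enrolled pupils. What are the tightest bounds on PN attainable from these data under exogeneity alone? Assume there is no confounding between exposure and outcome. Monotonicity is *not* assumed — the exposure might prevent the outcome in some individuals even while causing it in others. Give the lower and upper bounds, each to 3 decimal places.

p₁ = 0.648, p₀ = 0.411.
Under exogeneity alone the bounds on PN are max{0,(p₁−p₀)/p₁} ≤ PN ≤ min{1,(1−p₀)/p₁}.
  lower = (p₁ − p₀)/p₁ = 0.237 / 0.648 ≈ 0.3657
  upper = min{1, (1 − p₀)/p₁} = 0.589 / 0.648 ≈ 0.9090

0.366 ≤ PN ≤ 0.909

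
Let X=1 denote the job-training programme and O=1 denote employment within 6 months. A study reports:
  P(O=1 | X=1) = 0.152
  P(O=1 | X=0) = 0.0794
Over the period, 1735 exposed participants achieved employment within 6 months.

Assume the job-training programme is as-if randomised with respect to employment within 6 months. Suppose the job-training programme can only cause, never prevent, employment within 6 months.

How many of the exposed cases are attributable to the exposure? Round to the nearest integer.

about 829 cases

Let p₁ = 0.152, p₀ = 0.0794.
PN = (p₁ − p₀)/p₁ = (0.152 − 0.0794) / 0.152 ≈ 0.47763.
Attributable cases ≈ PN × (exposed cases) = 0.47763 × 1735 ≈ 828.69.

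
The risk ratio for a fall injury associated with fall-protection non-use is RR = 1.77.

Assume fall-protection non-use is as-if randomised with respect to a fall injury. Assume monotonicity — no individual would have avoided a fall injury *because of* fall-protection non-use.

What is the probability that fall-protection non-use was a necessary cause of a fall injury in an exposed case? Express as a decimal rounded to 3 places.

Under exogeneity and monotonicity, PN = (RR − 1) / RR = 1 − 1/RR.
PN = (1.77 − 1) / 1.77 = 0.77 / 1.77 ≈ 0.4350

PN ≈ 0.435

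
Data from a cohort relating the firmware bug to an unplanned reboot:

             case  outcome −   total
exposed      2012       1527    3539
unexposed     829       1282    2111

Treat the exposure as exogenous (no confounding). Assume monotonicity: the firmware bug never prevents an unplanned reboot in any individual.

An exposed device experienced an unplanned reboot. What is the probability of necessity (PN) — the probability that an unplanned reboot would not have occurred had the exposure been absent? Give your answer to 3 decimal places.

PN ≈ 0.309

p₁ = P(outcome | exposed) = 2012/3539 = 0.56852
p₀ = P(outcome | unexposed) = 829/2111 = 0.3927
Under exogeneity and monotonicity, PN = (p₁ − p₀)/p₁.
PN = (0.56852 − 0.3927) / 0.56852 ≈ 0.3093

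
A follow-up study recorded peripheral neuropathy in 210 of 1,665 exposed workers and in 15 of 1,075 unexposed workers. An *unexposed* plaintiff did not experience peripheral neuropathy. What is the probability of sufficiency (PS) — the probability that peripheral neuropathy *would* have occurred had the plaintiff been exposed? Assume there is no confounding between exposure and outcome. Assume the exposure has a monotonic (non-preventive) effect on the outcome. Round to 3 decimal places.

p₁ = P(outcome | exposed) = 210/1665 = 0.12613
p₀ = P(outcome | unexposed) = 15/1075 = 0.013953
Under exogeneity and monotonicity, PS = (p₁ − p₀) / (1 − p₀).
PS = (0.12613 − 0.013953) / (1 − 0.013953) = 0.11217 / 0.98605 ≈ 0.1138

PS ≈ 0.114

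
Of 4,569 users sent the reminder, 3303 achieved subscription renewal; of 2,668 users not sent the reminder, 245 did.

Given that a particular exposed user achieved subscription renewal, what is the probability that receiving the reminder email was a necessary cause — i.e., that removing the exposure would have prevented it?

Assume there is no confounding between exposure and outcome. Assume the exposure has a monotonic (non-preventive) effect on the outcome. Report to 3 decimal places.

p₁ = P(outcome | exposed) = 3303/4569 = 0.72292
p₀ = P(outcome | unexposed) = 245/2668 = 0.091829
Under exogeneity and monotonicity, PN = (p₁ − p₀) / p₁.
PN = (0.72292 − 0.091829) / 0.72292 = 0.63109 / 0.72292 ≈ 0.8730

PN ≈ 0.873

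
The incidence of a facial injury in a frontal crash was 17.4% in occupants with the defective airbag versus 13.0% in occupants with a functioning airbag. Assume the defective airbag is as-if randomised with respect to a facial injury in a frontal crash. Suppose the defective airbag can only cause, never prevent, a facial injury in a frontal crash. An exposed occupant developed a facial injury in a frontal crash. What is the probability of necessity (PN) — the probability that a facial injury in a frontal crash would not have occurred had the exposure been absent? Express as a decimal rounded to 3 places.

p₁ = 0.174, p₀ = 0.13.
Under exogeneity and monotonicity, PN = (p₁ − p₀) / p₁.
PN = (0.174 − 0.13) / 0.174 = 0.044 / 0.174 ≈ 0.2529

PN ≈ 0.253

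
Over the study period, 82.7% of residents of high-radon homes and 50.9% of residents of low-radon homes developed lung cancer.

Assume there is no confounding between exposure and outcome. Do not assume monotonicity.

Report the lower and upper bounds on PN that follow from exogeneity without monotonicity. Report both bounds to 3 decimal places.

p₁ = 0.827, p₀ = 0.509.
Under exogeneity alone the bounds on PN are max{0,(p₁−p₀)/p₁} ≤ PN ≤ min{1,(1−p₀)/p₁}.
  lower = (p₁ − p₀)/p₁ = 0.318 / 0.827 ≈ 0.3845
  upper = min{1, (1 − p₀)/p₁} = 0.491 / 0.827 ≈ 0.5937

0.385 ≤ PN ≤ 0.594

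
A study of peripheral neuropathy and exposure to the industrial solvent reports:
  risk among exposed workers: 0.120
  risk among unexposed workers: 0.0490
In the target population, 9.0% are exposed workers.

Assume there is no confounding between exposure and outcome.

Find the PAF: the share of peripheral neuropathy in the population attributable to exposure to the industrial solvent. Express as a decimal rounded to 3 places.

Let p₁ = 0.12, p₀ = 0.049.
Overall risk P(Y=1) = π·p₁ + (1−π)·p₀ = 0.09×0.12 + 0.91×0.049 = 0.05539.
Under exogeneity, PAF = [P(Y=1) − p₀] / P(Y=1).
PAF = (0.05539 − 0.049) / 0.05539 ≈ 0.1154

PAF ≈ 0.115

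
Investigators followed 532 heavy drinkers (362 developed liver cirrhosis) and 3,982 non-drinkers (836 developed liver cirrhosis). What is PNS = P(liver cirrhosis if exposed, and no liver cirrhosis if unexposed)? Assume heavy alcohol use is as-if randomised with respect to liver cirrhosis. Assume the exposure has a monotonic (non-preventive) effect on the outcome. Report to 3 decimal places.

PNS ≈ 0.471

p₁ = P(outcome | exposed) = 362/532 = 0.68045
p₀ = P(outcome | unexposed) = 836/3982 = 0.20994
Under exogeneity and monotonicity, PNS = p₁ − p₀.
PNS = 0.68045 − 0.20994 = 0.47051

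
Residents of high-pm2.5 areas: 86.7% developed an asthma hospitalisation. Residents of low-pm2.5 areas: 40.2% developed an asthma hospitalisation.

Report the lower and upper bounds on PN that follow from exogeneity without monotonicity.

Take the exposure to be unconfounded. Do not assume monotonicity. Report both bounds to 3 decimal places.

0.536 ≤ PN ≤ 0.690

p₁ = 0.867, p₀ = 0.402.
Under exogeneity alone the bounds on PN are max{0,(p₁−p₀)/p₁} ≤ PN ≤ min{1,(1−p₀)/p₁}.
  lower = (p₁ − p₀)/p₁ = 0.465 / 0.867 ≈ 0.5363
  upper = min{1, (1 − p₀)/p₁} = 0.598 / 0.867 ≈ 0.6897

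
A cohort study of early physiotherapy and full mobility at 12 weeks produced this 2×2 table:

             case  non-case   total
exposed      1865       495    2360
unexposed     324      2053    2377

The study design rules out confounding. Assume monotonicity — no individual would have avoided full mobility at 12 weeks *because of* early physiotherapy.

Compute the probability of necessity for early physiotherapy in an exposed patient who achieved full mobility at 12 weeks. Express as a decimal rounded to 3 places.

p₁ = P(outcome | exposed) = 1865/2360 = 0.79025
p₀ = P(outcome | unexposed) = 324/2377 = 0.13631
Under exogeneity and monotonicity, PN = (p₁ − p₀)/p₁.
PN = (0.79025 − 0.13631) / 0.79025 ≈ 0.8275

PN ≈ 0.828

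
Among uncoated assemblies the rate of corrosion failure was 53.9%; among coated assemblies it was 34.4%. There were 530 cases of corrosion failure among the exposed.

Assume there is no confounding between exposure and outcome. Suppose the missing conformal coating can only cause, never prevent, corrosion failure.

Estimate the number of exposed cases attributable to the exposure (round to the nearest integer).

about 192 cases

p₁ = 0.539, p₀ = 0.344.
PN = (p₁ − p₀)/p₁ = (0.539 − 0.344) / 0.539 ≈ 0.36178.
Attributable cases ≈ PN × (exposed cases) = 0.36178 × 530 ≈ 191.74.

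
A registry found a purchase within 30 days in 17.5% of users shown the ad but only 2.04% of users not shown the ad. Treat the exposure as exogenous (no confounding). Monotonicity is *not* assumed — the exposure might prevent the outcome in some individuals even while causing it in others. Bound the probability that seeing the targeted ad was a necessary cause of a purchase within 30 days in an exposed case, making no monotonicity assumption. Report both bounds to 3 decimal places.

0.883 ≤ PN ≤ 1.000

p₁ = 0.175, p₀ = 0.0204.
Under exogeneity alone the bounds on PN are max{0,(p₁−p₀)/p₁} ≤ PN ≤ min{1,(1−p₀)/p₁}.
  lower = (p₁ − p₀)/p₁ = 0.1546 / 0.175 ≈ 0.8834
  upper = min{1, (1 − p₀)/p₁} = 0.9796 / 0.175 ≈ 5.5977 → capped at 1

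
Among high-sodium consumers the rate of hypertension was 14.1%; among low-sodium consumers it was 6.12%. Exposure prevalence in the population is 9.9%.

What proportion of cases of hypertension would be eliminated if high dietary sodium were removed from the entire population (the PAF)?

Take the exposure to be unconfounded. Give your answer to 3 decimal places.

PAF ≈ 0.114

p₁ = 0.141, p₀ = 0.0612.
Overall risk P(Y=1) = π·p₁ + (1−π)·p₀ = 0.099×0.141 + 0.901×0.0612 = 0.0691.
Under exogeneity, PAF = [P(Y=1) − p₀] / P(Y=1).
PAF = (0.0691 − 0.0612) / 0.0691 ≈ 0.1143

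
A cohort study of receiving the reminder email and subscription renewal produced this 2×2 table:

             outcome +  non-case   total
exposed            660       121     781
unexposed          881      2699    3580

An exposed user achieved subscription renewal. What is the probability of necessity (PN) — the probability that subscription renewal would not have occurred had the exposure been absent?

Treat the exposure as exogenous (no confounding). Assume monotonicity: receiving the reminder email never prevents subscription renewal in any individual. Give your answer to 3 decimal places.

p₁ = P(outcome | exposed) = 660/781 = 0.84507
p₀ = P(outcome | unexposed) = 881/3580 = 0.24609
Under exogeneity and monotonicity, PN = (p₁ − p₀) / p₁.
PN = (0.84507 − 0.24609) / 0.84507 = 0.59898 / 0.84507 ≈ 0.7088

PN ≈ 0.709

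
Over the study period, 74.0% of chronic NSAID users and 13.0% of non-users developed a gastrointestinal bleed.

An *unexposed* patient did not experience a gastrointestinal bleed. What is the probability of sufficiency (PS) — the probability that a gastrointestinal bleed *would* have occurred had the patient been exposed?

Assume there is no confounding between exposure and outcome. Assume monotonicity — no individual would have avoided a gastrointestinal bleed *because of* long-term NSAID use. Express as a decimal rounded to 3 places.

PS ≈ 0.701

p₁ = 0.74, p₀ = 0.13.
Under exogeneity and monotonicity, PS = (p₁ − p₀) / (1 − p₀).
PS = (0.74 − 0.13) / (1 − 0.13) = 0.61 / 0.87 ≈ 0.7011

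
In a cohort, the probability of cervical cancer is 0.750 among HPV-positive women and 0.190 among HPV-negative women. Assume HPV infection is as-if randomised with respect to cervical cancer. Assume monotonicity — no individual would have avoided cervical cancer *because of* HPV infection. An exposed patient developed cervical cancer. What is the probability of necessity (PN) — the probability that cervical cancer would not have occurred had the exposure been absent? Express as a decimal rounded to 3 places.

PN ≈ 0.747

Let p₁ = 0.75, p₀ = 0.19.
Under exogeneity and monotonicity, PN = (p₁ − p₀) / p₁.
PN = (0.75 − 0.19) / 0.75 = 0.56 / 0.75 ≈ 0.7467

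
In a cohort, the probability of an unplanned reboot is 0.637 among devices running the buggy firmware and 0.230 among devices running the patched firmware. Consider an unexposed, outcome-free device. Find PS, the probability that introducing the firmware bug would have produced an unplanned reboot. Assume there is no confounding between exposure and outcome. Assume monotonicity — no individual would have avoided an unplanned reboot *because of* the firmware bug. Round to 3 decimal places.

PS ≈ 0.529

Let p₁ = 0.637, p₀ = 0.23.
Under exogeneity and monotonicity, PS = (p₁ − p₀) / (1 − p₀).
PS = (0.637 − 0.23) / (1 − 0.23) = 0.407 / 0.77 ≈ 0.5286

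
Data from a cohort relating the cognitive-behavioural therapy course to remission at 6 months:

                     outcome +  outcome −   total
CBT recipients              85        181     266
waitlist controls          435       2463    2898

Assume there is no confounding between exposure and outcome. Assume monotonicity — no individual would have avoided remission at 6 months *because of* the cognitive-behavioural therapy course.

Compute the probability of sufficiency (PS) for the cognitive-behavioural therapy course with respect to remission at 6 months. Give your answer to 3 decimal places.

p₁ = P(outcome | exposed) = 85/266 = 0.31955
p₀ = P(outcome | unexposed) = 435/2898 = 0.1501
Under exogeneity and monotonicity, PS = (p₁ − p₀) / (1 − p₀).
PS = (0.31955 − 0.1501) / (1 − 0.1501) = 0.16945 / 0.8499 ≈ 0.1994

PS ≈ 0.199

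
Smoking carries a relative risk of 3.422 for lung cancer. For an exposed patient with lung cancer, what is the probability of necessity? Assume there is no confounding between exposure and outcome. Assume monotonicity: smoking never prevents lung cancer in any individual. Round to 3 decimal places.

PN ≈ 0.708

Under exogeneity and monotonicity, PN = (RR − 1) / RR = 1 − 1/RR.
PN = (3.422 − 1) / 3.422 = 2.422 / 3.422 ≈ 0.7078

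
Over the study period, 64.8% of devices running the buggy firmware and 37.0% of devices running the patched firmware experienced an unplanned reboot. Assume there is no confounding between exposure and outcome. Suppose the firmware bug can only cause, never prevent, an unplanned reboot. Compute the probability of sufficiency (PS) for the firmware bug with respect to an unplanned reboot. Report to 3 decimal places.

PS ≈ 0.441

p₁ = 0.648, p₀ = 0.37.
Under exogeneity and monotonicity, PS = (p₁ − p₀) / (1 − p₀).
PS = (0.648 − 0.37) / (1 − 0.37) = 0.278 / 0.63 ≈ 0.4413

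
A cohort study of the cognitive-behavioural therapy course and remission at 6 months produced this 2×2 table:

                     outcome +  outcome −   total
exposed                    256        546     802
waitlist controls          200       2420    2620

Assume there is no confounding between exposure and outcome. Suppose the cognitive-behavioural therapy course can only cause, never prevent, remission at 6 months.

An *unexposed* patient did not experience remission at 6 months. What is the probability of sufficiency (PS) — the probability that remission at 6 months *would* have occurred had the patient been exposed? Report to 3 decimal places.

p₁ = P(outcome | exposed) = 256/802 = 0.3192
p₀ = P(outcome | unexposed) = 200/2620 = 0.076336
Under exogeneity and monotonicity, PS = (p₁ − p₀)/(1 − p₀).
PS = (0.3192 − 0.076336) / 0.92366 ≈ 0.2629

PS ≈ 0.263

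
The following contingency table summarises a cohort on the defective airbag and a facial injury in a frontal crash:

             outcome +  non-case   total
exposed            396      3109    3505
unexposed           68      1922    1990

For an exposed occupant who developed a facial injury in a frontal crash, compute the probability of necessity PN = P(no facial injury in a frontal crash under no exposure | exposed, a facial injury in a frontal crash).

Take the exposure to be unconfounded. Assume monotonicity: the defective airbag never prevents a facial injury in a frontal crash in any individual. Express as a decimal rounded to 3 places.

PN ≈ 0.698

p₁ = P(outcome | exposed) = 396/3505 = 0.11298
p₀ = P(outcome | unexposed) = 68/1990 = 0.034171
Under exogeneity and monotonicity, PN = (p₁ − p₀)/p₁.
PN = (0.11298 − 0.034171) / 0.11298 ≈ 0.6976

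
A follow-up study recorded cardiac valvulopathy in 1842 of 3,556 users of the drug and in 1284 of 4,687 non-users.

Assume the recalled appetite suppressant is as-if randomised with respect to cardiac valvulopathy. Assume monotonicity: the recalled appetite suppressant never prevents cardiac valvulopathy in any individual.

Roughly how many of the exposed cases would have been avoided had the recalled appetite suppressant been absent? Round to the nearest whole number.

p₁ = P(outcome | exposed) = 1842/3556 = 0.518
p₀ = P(outcome | unexposed) = 1284/4687 = 0.27395
PN = (p₁ − p₀)/p₁ = (0.518 − 0.27395) / 0.518 ≈ 0.47114.
Attributable cases ≈ PN × (exposed cases) = 0.47114 × 1842 ≈ 867.84.

about 868 cases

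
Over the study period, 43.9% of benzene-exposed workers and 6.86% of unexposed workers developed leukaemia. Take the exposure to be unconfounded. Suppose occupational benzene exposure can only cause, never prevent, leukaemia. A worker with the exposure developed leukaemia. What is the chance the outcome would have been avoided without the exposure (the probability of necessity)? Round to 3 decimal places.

PN ≈ 0.844

p₁ = 0.439, p₀ = 0.0686.
Under exogeneity and monotonicity, PN = (p₁ − p₀) / p₁.
PN = (0.439 − 0.0686) / 0.439 = 0.3704 / 0.439 ≈ 0.8437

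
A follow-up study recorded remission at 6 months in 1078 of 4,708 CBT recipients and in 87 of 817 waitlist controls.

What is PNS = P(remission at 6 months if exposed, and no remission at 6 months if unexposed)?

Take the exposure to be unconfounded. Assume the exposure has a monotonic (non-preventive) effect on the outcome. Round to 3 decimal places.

p₁ = P(outcome | exposed) = 1078/4708 = 0.22897
p₀ = P(outcome | unexposed) = 87/817 = 0.10649
Under exogeneity and monotonicity, PNS = p₁ − p₀.
PNS = 0.22897 − 0.10649 = 0.12248

PNS ≈ 0.122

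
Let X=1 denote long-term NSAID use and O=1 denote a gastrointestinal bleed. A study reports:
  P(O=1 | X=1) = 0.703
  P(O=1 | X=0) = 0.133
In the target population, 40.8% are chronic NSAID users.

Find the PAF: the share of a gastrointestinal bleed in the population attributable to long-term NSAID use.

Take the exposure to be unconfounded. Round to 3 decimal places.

Let p₁ = 0.703, p₀ = 0.133.
Overall risk P(Y=1) = π·p₁ + (1−π)·p₀ = 0.408×0.703 + 0.592×0.133 = 0.36556.
Under exogeneity, PAF = [P(Y=1) − p₀] / P(Y=1).
PAF = (0.36556 − 0.133) / 0.36556 ≈ 0.6362

PAF ≈ 0.636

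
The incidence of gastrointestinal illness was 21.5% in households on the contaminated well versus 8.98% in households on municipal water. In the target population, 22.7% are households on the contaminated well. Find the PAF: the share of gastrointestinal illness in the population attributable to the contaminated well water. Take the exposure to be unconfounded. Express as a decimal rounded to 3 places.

PAF ≈ 0.240

p₁ = 0.215, p₀ = 0.0898.
Overall risk P(Y=1) = π·p₁ + (1−π)·p₀ = 0.227×0.215 + 0.773×0.0898 = 0.11822.
Under exogeneity, PAF = [P(Y=1) − p₀] / P(Y=1).
PAF = (0.11822 − 0.0898) / 0.11822 ≈ 0.2404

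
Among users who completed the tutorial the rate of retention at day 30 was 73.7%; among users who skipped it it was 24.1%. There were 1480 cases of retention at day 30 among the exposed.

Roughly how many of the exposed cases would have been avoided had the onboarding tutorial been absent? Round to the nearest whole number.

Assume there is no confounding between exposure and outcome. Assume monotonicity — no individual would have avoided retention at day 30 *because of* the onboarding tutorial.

about 996 cases

p₁ = 0.737, p₀ = 0.241.
PN = (p₁ − p₀)/p₁ = (0.737 − 0.241) / 0.737 ≈ 0.67300.
Attributable cases ≈ PN × (exposed cases) = 0.67300 × 1480 ≈ 996.04.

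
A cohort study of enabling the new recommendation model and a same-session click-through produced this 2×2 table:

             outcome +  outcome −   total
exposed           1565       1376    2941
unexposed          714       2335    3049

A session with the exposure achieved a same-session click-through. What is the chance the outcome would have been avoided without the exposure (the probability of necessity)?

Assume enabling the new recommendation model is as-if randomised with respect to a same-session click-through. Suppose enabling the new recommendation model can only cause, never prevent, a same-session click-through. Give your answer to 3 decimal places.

p₁ = P(outcome | exposed) = 1565/2941 = 0.53213
p₀ = P(outcome | unexposed) = 714/3049 = 0.23418
Under exogeneity and monotonicity, PN = (p₁ − p₀)/p₁.
PN = (0.53213 − 0.23418) / 0.53213 ≈ 0.5599

PN ≈ 0.560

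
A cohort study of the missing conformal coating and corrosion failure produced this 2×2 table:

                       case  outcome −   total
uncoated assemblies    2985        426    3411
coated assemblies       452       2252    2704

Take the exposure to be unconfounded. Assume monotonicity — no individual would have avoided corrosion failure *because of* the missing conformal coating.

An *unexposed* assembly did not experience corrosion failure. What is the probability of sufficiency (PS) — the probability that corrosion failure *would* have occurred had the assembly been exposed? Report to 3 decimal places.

p₁ = P(outcome | exposed) = 2985/3411 = 0.87511
p₀ = P(outcome | unexposed) = 452/2704 = 0.16716
Under exogeneity and monotonicity, PS = (p₁ − p₀) / (1 − p₀).
PS = (0.87511 − 0.16716) / (1 − 0.16716) = 0.70795 / 0.83284 ≈ 0.8500

PS ≈ 0.850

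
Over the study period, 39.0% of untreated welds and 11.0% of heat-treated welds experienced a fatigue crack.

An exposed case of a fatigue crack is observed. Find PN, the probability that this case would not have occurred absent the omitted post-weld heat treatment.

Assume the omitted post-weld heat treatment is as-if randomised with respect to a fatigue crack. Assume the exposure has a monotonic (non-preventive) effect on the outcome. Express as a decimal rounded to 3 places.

p₁ = 0.39, p₀ = 0.11.
Under exogeneity and monotonicity, PN = (p₁ − p₀) / p₁.
PN = (0.39 − 0.11) / 0.39 = 0.28 / 0.39 ≈ 0.7179

PN ≈ 0.718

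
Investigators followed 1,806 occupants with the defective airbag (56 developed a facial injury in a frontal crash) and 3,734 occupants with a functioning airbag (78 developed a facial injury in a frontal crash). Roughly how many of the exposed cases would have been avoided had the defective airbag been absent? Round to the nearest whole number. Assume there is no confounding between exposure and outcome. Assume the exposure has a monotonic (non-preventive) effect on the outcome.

about 18 cases

p₁ = P(outcome | exposed) = 56/1806 = 0.031008
p₀ = P(outcome | unexposed) = 78/3734 = 0.020889
PN = (p₁ − p₀)/p₁ = (0.031008 − 0.020889) / 0.031008 ≈ 0.32633.
Attributable cases ≈ PN × (exposed cases) = 0.32633 × 56 ≈ 18.27.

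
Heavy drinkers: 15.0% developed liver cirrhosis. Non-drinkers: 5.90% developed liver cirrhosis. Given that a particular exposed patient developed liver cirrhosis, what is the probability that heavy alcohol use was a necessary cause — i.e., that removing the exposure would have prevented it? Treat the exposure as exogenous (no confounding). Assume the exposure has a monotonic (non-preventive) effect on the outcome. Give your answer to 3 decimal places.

p₁ = 0.15, p₀ = 0.059.
Under exogeneity and monotonicity, PN = (p₁ − p₀) / p₁.
PN = (0.15 − 0.059) / 0.15 = 0.091 / 0.15 ≈ 0.6067

PN ≈ 0.607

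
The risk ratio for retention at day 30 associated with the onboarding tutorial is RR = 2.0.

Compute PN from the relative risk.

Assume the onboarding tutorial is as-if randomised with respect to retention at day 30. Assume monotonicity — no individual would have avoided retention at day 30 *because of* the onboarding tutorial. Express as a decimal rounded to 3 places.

Under exogeneity and monotonicity, PN = (RR − 1) / RR = 1 − 1/RR.
PN = (2.0 − 1) / 2.0 = 1 / 2.0 ≈ 0.5000

PN ≈ 0.500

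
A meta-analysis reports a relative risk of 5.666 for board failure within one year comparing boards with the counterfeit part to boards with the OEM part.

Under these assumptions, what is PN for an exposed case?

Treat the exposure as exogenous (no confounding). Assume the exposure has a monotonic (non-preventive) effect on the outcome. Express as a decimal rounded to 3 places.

Under exogeneity and monotonicity, PN = (RR − 1) / RR = 1 − 1/RR.
PN = (5.666 − 1) / 5.666 = 4.666 / 5.666 ≈ 0.8235

PN ≈ 0.824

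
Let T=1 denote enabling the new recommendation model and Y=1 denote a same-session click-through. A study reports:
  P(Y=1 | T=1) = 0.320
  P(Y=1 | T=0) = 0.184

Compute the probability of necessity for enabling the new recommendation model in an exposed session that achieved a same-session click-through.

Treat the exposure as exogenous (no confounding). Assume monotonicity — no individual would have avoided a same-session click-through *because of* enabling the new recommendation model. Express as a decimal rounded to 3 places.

Let p₁ = 0.32, p₀ = 0.184.
Under exogeneity and monotonicity, PN = (p₁ − p₀) / p₁.
PN = (0.32 − 0.184) / 0.32 = 0.136 / 0.32 ≈ 0.4250

PN ≈ 0.425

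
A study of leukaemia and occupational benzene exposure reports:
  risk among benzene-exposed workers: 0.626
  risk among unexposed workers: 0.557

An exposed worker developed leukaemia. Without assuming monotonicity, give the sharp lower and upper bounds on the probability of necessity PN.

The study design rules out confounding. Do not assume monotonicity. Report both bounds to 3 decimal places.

Let p₁ = 0.626, p₀ = 0.557.
Under exogeneity alone the bounds on PN are max{0,(p₁−p₀)/p₁} ≤ PN ≤ min{1,(1−p₀)/p₁}.
  lower = (p₁ − p₀)/p₁ = 0.069 / 0.626 ≈ 0.1102
  upper = min{1, (1 − p₀)/p₁} = 0.443 / 0.626 ≈ 0.7077

0.110 ≤ PN ≤ 0.708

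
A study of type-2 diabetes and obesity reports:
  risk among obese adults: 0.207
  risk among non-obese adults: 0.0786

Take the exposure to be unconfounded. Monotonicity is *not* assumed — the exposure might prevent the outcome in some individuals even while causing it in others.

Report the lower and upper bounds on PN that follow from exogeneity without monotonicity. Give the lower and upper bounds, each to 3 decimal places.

Let p₁ = 0.207, p₀ = 0.0786.
Under exogeneity alone the bounds on PN are max{0,(p₁−p₀)/p₁} ≤ PN ≤ min{1,(1−p₀)/p₁}.
  lower = (p₁ − p₀)/p₁ = 0.1284 / 0.207 ≈ 0.6203
  upper = min{1, (1 − p₀)/p₁} = 0.9214 / 0.207 ≈ 4.4512 → capped at 1

0.620 ≤ PN ≤ 1.000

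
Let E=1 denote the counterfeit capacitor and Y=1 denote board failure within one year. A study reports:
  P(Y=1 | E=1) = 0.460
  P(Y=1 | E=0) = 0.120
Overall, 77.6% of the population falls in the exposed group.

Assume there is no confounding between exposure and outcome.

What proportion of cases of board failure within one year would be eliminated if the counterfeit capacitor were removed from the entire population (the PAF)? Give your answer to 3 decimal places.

Let p₁ = 0.46, p₀ = 0.12.
Overall risk P(Y=1) = π·p₁ + (1−π)·p₀ = 0.776×0.46 + 0.224×0.12 = 0.38384.
Under exogeneity, PAF = [P(Y=1) − p₀] / P(Y=1).
PAF = (0.38384 − 0.12) / 0.38384 ≈ 0.6874

PAF ≈ 0.687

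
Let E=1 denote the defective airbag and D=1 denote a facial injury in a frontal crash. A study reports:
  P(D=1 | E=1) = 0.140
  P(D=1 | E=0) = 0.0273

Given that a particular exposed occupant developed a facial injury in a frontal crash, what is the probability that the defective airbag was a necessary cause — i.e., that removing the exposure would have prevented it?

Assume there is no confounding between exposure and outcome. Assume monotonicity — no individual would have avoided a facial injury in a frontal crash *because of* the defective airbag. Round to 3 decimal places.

PN ≈ 0.805

Let p₁ = 0.14, p₀ = 0.0273.
Under exogeneity and monotonicity, PN = (p₁ − p₀) / p₁.
PN = (0.14 − 0.0273) / 0.14 = 0.1127 / 0.14 ≈ 0.8050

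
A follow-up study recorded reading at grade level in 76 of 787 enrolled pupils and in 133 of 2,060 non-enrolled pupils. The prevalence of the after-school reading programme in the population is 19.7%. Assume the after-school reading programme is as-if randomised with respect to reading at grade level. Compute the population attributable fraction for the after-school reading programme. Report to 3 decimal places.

PAF ≈ 0.089

p₁ = P(outcome | exposed) = 76/787 = 0.096569
p₀ = P(outcome | unexposed) = 133/2060 = 0.064563
Overall risk P(Y=1) = π·p₁ + (1−π)·p₀ = 0.197×0.096569 + 0.803×0.064563 = 0.070868.
Under exogeneity, PAF = [P(Y=1) − p₀] / P(Y=1).
PAF = (0.070868 − 0.064563) / 0.070868 ≈ 0.0890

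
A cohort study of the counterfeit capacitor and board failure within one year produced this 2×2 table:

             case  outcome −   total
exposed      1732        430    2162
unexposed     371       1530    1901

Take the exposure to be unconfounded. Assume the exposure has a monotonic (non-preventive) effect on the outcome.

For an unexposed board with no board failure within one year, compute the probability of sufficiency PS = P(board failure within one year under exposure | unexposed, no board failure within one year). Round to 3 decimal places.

p₁ = P(outcome | exposed) = 1732/2162 = 0.80111
p₀ = P(outcome | unexposed) = 371/1901 = 0.19516
Under exogeneity and monotonicity, PS = (p₁ − p₀)/(1 − p₀).
PS = (0.80111 − 0.19516) / 0.80484 ≈ 0.7529

PS ≈ 0.753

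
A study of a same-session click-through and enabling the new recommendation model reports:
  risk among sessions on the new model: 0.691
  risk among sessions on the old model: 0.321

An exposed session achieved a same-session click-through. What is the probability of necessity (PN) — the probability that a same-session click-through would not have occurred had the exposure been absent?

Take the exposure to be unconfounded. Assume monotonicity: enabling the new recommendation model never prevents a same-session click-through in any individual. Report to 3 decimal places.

Let p₁ = 0.691, p₀ = 0.321.
Under exogeneity and monotonicity, PN = (p₁ − p₀) / p₁.
PN = (0.691 − 0.321) / 0.691 = 0.37 / 0.691 ≈ 0.5355

PN ≈ 0.535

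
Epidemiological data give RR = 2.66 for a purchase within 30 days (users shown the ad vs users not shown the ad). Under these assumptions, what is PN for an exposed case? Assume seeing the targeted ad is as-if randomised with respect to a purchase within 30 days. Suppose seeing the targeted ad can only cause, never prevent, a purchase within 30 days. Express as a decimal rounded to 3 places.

PN ≈ 0.624

Under exogeneity and monotonicity, PN = (RR − 1) / RR = 1 − 1/RR.
PN = (2.66 − 1) / 2.66 = 1.66 / 2.66 ≈ 0.6241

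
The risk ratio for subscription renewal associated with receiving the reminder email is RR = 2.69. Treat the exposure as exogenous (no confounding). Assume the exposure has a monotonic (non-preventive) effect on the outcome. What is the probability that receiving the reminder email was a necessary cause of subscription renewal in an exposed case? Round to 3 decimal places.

PN ≈ 0.628

Under exogeneity and monotonicity, PN = (RR − 1) / RR = 1 − 1/RR.
PN = (2.69 − 1) / 2.69 = 1.69 / 2.69 ≈ 0.6283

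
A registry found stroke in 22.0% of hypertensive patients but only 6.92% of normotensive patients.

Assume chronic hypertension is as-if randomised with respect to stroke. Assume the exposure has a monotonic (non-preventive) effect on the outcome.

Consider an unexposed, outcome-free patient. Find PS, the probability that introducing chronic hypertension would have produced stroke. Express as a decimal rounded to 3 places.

PS ≈ 0.162

p₁ = 0.22, p₀ = 0.0692.
Under exogeneity and monotonicity, PS = (p₁ − p₀) / (1 − p₀).
PS = (0.22 − 0.0692) / (1 − 0.0692) = 0.1508 / 0.9308 ≈ 0.1620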